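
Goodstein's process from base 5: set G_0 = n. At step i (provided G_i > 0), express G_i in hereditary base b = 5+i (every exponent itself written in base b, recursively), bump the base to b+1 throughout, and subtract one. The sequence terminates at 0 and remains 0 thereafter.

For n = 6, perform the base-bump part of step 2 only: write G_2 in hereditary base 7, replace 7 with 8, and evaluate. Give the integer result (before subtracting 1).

6

[0] 6 ≡ 5 + 1 (base 5). Lift 6: 7. −1: 6.
[1] 6 ≡ 6 (base 6). Lift 7: 7. −1: 6.
[2] 6 ≡ 6 (base 7). Lift 8: 6. −1: 5.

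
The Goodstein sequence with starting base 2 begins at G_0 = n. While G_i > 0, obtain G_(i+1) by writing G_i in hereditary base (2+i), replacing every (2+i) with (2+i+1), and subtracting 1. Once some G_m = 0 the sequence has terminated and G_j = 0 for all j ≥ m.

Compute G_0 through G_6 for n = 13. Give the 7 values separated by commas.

13, 108, 1279, 16092, 280711, 5765998, 134219479

i=0: 13 = 2^(2 + 1) + 2^2 + 1 (b=2); 2→3: 3^(3 + 1) + 3^3 + 1 = 109; 109−1 = 108
i=1: 108 = 3^(3 + 1) + 3^3 (b=3); 3→4: 4^(4 + 1) + 4^4 = 1280; 1280−1 = 1279
i=2: 1279 = 4^(4 + 1) + 3·4^3 + 3·4^2 + 3·4 + 3 (b=4); 4→5: 5^(5 + 1) + 3·5^3 + 3·5^2 + 3·5 + 3 = 16093; 16093−1 = 16092
i=3: 16092 = 5^(5 + 1) + 3·5^3 + 3·5^2 + 3·5 + 2 (b=5); 5→6: 6^(6 + 1) + 3·6^3 + 3·6^2 + 3·6 + 2 = 280712; 280712−1 = 280711
i=4: 280711 = 6^(6 + 1) + 3·6^3 + 3·6^2 + 3·6 + 1 (b=6); 6→7: 7^(7 + 1) + 3·7^3 + 3·7^2 + 3·7 + 1 = 5765999; 5765999−1 = 5765998
i=5: 5765998 = 7^(7 + 1) + 3·7^3 + 3·7^2 + 3·7 (b=7); 7→8: 8^(8 + 1) + 3·8^3 + 3·8^2 + 3·8 = 134219480; 134219480−1 = 134219479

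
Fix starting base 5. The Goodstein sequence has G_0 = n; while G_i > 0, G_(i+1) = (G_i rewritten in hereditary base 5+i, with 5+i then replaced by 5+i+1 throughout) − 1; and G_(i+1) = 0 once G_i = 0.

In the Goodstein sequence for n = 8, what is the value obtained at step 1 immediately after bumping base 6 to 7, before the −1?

9

i=0: 8 = 5 + 3 (b=5); 5→6: 6 + 3 = 9; 9−1 = 8
i=1: 8 = 6 + 2 (b=6); 6→7: 7 + 2 = 9; 9−1 = 8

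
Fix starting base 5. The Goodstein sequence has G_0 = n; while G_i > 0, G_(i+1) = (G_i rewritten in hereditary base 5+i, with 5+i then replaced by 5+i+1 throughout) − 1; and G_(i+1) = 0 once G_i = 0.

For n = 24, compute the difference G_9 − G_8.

2

base 5: 24 = 4·5 + 4; at 6: 4·6 + 4 = 28; next = 27
base 6: 27 = 4·6 + 3; at 7: 4·7 + 3 = 31; next = 30
base 7: 30 = 4·7 + 2; at 8: 4·8 + 2 = 34; next = 33
base 8: 33 = 4·8 + 1; at 9: 4·9 + 1 = 37; next = 36
base 9: 36 = 4·9; at 10: 4·10 = 40; next = 39
base 10: 39 = 3·10 + 9; at 11: 3·11 + 9 = 42; next = 41
base 11: 41 = 3·11 + 8; at 12: 3·12 + 8 = 44; next = 43
base 12: 43 = 3·12 + 7; at 13: 3·13 + 7 = 46; next = 45
base 13: 45 = 3·13 + 6; at 14: 3·14 + 6 = 48; next = 47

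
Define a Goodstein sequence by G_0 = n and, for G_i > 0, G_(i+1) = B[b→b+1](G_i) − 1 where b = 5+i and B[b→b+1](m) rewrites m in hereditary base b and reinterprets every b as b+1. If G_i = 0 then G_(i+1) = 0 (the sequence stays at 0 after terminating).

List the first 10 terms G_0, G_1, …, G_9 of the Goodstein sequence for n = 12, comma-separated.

12, 13, 14, 15, 15, 15, 15, 15, 15, 15

i=0: 12 = 2·5 + 2 (b=5); 5→6: 2·6 + 2 = 14; 14−1 = 13
i=1: 13 = 2·6 + 1 (b=6); 6→7: 2·7 + 1 = 15; 15−1 = 14
i=2: 14 = 2·7 (b=7); 7→8: 2·8 = 16; 16−1 = 15
i=3: 15 = 8 + 7 (b=8); 8→9: 9 + 7 = 16; 16−1 = 15
i=4: 15 = 9 + 6 (b=9); 9→10: 10 + 6 = 16; 16−1 = 15
i=5: 15 = 10 + 5 (b=10); 10→11: 11 + 5 = 16; 16−1 = 15
i=6: 15 = 11 + 4 (b=11); 11→12: 12 + 4 = 16; 16−1 = 15
i=7: 15 = 12 + 3 (b=12); 12→13: 13 + 3 = 16; 16−1 = 15
i=8: 15 = 13 + 2 (b=13); 13→14: 14 + 2 = 16; 16−1 = 15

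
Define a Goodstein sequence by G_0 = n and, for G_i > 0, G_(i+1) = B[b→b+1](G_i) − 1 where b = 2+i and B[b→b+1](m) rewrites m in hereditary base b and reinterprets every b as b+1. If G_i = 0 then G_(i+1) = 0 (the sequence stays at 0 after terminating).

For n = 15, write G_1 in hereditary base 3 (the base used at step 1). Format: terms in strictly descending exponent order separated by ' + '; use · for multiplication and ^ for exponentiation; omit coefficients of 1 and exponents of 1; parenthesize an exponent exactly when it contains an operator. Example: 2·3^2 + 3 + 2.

[0] 15 ≡ 2^(2 + 1) + 2^2 + 2 + 1 (base 2). Lift 3: 112. −1: 111.
[1] 111 ≡ 3^(3 + 1) + 3^3 + 3 (base 3). Lift 4: 1284. −1: 1283.

3^(3 + 1) + 3^3 + 3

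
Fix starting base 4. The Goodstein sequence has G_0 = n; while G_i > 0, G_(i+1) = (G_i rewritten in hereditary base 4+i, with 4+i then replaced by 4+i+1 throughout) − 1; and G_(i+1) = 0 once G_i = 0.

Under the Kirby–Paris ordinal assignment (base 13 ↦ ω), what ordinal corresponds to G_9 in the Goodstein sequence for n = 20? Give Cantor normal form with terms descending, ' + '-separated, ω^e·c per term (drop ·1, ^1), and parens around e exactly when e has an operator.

ω·9 + 6

(0) 20|_4 = 4^2 + 4 ↦ 5^2 + 5|_5 = 30 ⇒ 29
(1) 29|_5 = 5^2 + 4 ↦ 6^2 + 4|_6 = 40 ⇒ 39
(2) 39|_6 = 6^2 + 3 ↦ 7^2 + 3|_7 = 52 ⇒ 51
(3) 51|_7 = 7^2 + 2 ↦ 8^2 + 2|_8 = 66 ⇒ 65
(4) 65|_8 = 8^2 + 1 ↦ 9^2 + 1|_9 = 82 ⇒ 81
(5) 81|_9 = 9^2 ↦ 10^2|_10 = 100 ⇒ 99
(6) 99|_10 = 9·10 + 9 ↦ 9·11 + 9|_11 = 108 ⇒ 107
(7) 107|_11 = 9·11 + 8 ↦ 9·12 + 8|_12 = 116 ⇒ 115
(8) 115|_12 = 9·12 + 7 ↦ 9·13 + 7|_13 = 124 ⇒ 123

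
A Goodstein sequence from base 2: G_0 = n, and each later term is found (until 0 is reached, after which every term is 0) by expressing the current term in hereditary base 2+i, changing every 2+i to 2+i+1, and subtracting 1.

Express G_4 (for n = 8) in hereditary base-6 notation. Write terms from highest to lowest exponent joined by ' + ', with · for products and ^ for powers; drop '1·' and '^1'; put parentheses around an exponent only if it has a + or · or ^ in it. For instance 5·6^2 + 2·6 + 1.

2·6^6 + 2·6^2 + 6 + 5

G_0=8  [base 2] 2^(2 + 1)  →[2↦3]→  3^(3 + 1) = 81  −1 ⇒ G_1=80
G_1=80  [base 3] 2·3^3 + 2·3^2 + 2·3 + 2  →[3↦4]→  2·4^4 + 2·4^2 + 2·4 + 2 = 554  −1 ⇒ G_2=553
G_2=553  [base 4] 2·4^4 + 2·4^2 + 2·4 + 1  →[4↦5]→  2·5^5 + 2·5^2 + 2·5 + 1 = 6311  −1 ⇒ G_3=6310
G_3=6310  [base 5] 2·5^5 + 2·5^2 + 2·5  →[5↦6]→  2·6^6 + 2·6^2 + 2·6 = 93396  −1 ⇒ G_4=93395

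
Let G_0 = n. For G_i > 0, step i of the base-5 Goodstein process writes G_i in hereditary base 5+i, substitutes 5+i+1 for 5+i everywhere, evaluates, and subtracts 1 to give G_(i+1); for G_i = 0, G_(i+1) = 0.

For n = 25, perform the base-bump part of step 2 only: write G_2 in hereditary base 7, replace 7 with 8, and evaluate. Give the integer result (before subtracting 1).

44

G_0 = 25. HB_5(25) = 5^2. Bump = 36. G_1 = 35.
G_1 = 35. HB_6(35) = 5·6 + 5. Bump = 40. G_2 = 39.
G_2 = 39. HB_7(39) = 5·7 + 4. Bump = 44. G_3 = 43.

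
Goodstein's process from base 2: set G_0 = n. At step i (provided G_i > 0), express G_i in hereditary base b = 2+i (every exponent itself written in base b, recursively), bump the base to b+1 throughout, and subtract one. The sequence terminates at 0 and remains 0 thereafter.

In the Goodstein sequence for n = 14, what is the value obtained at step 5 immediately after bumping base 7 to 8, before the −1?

134404972

14 —HB2→ 2^(2 + 1) + 2^2 + 2 —bump→ 3^(3 + 1) + 3^3 + 3 = 111 —(−1)→ 110
110 —HB3→ 3^(3 + 1) + 3^3 + 2 —bump→ 4^(4 + 1) + 4^4 + 2 = 1282 —(−1)→ 1281
1281 —HB4→ 4^(4 + 1) + 4^4 + 1 —bump→ 5^(5 + 1) + 5^5 + 1 = 18751 —(−1)→ 18750
18750 —HB5→ 5^(5 + 1) + 5^5 —bump→ 6^(6 + 1) + 6^6 = 326592 —(−1)→ 326591
326591 —HB6→ 6^(6 + 1) + 5·6^5 + 5·6^4 + 5·6^3 + 5·6^2 + 5·6 + 5 —bump→ 7^(7 + 1) + 5·7^5 + 5·7^4 + 5·7^3 + 5·7^2 + 5·7 + 5 = 5862841 —(−1)→ 5862840
5862840 —HB7→ 7^(7 + 1) + 5·7^5 + 5·7^4 + 5·7^3 + 5·7^2 + 5·7 + 4 —bump→ 8^(8 + 1) + 5·8^5 + 5·8^4 + 5·8^3 + 5·8^2 + 5·8 + 4 = 134404972 —(−1)→ 134404971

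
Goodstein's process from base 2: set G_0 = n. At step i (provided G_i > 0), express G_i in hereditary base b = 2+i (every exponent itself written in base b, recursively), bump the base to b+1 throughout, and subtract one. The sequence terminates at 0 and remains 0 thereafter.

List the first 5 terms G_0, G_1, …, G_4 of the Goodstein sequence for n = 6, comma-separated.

6, 29, 257, 3125, 46655

G_0=6  [base 2] 2^2 + 2  →[2↦3]→  3^3 + 3 = 30  −1 ⇒ G_1=29
G_1=29  [base 3] 3^3 + 2  →[3↦4]→  4^4 + 2 = 258  −1 ⇒ G_2=257
G_2=257  [base 4] 4^4 + 1  →[4↦5]→  5^5 + 1 = 3126  −1 ⇒ G_3=3125
G_3=3125  [base 5] 5^5  →[5↦6]→  6^6 = 46656  −1 ⇒ G_4=46655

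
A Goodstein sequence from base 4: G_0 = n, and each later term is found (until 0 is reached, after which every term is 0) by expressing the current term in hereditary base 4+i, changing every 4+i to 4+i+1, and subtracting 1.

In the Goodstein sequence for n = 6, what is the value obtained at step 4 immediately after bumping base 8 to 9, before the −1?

5

[0] 6 ≡ 4 + 2 (base 4). Lift 5: 7. −1: 6.
[1] 6 ≡ 5 + 1 (base 5). Lift 6: 7. −1: 6.
[2] 6 ≡ 6 (base 6). Lift 7: 7. −1: 6.
[3] 6 ≡ 6 (base 7). Lift 8: 6. −1: 5.
[4] 5 ≡ 5 (base 8). Lift 9: 5. −1: 4.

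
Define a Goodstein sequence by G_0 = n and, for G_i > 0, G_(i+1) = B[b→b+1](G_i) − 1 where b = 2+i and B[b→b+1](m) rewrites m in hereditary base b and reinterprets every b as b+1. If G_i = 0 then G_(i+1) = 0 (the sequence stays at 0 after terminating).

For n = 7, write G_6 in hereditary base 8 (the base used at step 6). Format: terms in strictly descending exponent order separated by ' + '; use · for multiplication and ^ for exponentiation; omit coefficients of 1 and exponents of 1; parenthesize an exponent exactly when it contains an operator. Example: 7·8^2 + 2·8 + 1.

[0] 7 ≡ 2^2 + 2 + 1 (base 2). Lift 3: 31. −1: 30.
[1] 30 ≡ 3^3 + 3 (base 3). Lift 4: 260. −1: 259.
[2] 259 ≡ 4^4 + 3 (base 4). Lift 5: 3128. −1: 3127.
[3] 3127 ≡ 5^5 + 2 (base 5). Lift 6: 46658. −1: 46657.
[4] 46657 ≡ 6^6 + 1 (base 6). Lift 7: 823544. −1: 823543.
[5] 823543 ≡ 7^7 (base 7). Lift 8: 16777216. −1: 16777215.

7·8^7 + 7·8^6 + 7·8^5 + 7·8^4 + 7·8^3 + 7·8^2 + 7·8 + 7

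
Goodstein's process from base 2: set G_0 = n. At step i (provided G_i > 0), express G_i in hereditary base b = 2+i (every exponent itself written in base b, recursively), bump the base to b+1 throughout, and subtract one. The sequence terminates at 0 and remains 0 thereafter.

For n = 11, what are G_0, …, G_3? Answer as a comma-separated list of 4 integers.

11 —HB2→ 2^(2 + 1) + 2 + 1 —bump→ 3^(3 + 1) + 3 + 1 = 85 —(−1)→ 84
84 —HB3→ 3^(3 + 1) + 3 —bump→ 4^(4 + 1) + 4 = 1028 —(−1)→ 1027
1027 —HB4→ 4^(4 + 1) + 3 —bump→ 5^(5 + 1) + 3 = 15628 —(−1)→ 15627

11, 84, 1027, 15627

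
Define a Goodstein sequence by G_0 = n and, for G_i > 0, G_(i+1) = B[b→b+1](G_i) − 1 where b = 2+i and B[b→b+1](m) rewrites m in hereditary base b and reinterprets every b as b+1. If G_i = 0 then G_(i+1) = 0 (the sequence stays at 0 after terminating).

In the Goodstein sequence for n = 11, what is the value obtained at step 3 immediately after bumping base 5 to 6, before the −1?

i=0: 11 = 2^(2 + 1) + 2 + 1 (b=2); 2→3: 3^(3 + 1) + 3 + 1 = 85; 85−1 = 84
i=1: 84 = 3^(3 + 1) + 3 (b=3); 3→4: 4^(4 + 1) + 4 = 1028; 1028−1 = 1027
i=2: 1027 = 4^(4 + 1) + 3 (b=4); 4→5: 5^(5 + 1) + 3 = 15628; 15628−1 = 15627
i=3: 15627 = 5^(5 + 1) + 2 (b=5); 5→6: 6^(6 + 1) + 2 = 279938; 279938−1 = 279937

279938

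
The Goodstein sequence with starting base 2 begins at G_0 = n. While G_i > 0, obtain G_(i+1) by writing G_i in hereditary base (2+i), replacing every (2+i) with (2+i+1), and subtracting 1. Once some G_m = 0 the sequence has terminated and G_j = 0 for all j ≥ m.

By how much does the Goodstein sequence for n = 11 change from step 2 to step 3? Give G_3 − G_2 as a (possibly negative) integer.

14600

G_0=11  [base 2] 2^(2 + 1) + 2 + 1  →[2↦3]→  3^(3 + 1) + 3 + 1 = 85  −1 ⇒ G_1=84
G_1=84  [base 3] 3^(3 + 1) + 3  →[3↦4]→  4^(4 + 1) + 4 = 1028  −1 ⇒ G_2=1027
G_2=1027  [base 4] 4^(4 + 1) + 3  →[4↦5]→  5^(5 + 1) + 3 = 15628  −1 ⇒ G_3=15627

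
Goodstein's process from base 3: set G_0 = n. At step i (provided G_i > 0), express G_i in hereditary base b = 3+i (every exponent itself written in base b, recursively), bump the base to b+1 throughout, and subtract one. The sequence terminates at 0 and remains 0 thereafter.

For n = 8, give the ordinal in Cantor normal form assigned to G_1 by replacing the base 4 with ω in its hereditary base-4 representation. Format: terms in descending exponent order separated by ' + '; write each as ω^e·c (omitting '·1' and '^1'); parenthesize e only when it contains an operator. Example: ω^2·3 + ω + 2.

ω·2 + 1

i=0: 8 = 2·3 + 2 (b=3); 3→4: 2·4 + 2 = 10; 10−1 = 9
i=1: 9 = 2·4 + 1 (b=4); 4→5: 2·5 + 1 = 11; 11−1 = 10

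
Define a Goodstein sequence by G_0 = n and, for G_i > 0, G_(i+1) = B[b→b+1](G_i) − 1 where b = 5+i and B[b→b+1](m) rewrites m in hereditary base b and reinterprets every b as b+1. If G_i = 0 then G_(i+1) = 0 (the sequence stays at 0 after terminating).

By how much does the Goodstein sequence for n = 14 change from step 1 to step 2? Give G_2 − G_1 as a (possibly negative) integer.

1

[0] 14 ≡ 2·5 + 4 (base 5). Lift 6: 16. −1: 15.
[1] 15 ≡ 2·6 + 3 (base 6). Lift 7: 17. −1: 16.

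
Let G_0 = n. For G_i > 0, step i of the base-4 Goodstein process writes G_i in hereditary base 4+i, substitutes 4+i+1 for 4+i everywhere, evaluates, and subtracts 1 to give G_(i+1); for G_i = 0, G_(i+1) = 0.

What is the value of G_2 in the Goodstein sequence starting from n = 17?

i=0: 17 = 4^2 + 1 (b=4); 4→5: 5^2 + 1 = 26; 26−1 = 25
i=1: 25 = 5^2 (b=5); 5→6: 6^2 = 36; 36−1 = 35

35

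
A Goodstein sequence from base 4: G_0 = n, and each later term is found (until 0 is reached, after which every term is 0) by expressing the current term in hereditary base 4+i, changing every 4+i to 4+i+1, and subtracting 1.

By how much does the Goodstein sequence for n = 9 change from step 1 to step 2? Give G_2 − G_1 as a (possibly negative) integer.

i=0: 9 = 2·4 + 1 (b=4); 4→5: 2·5 + 1 = 11; 11−1 = 10
i=1: 10 = 2·5 (b=5); 5→6: 2·6 = 12; 12−1 = 11

1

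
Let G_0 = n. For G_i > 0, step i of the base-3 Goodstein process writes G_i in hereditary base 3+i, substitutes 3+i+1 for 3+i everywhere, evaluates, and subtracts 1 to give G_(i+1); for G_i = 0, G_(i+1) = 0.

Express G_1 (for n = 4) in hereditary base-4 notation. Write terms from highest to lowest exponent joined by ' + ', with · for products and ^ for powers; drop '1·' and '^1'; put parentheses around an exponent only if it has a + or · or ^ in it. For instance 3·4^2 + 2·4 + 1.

i=0: 4 = 3 + 1 (b=3); 3→4: 4 + 1 = 5; 5−1 = 4
i=1: 4 = 4 (b=4); 4→5: 5 = 5; 5−1 = 4

4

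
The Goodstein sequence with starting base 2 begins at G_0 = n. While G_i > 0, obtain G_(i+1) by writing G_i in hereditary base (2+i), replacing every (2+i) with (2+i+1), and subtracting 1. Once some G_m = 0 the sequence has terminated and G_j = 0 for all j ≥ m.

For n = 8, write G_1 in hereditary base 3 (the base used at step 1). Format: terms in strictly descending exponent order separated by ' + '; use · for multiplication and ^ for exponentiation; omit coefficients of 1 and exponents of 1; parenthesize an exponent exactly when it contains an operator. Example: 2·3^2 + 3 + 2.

2·3^3 + 2·3^2 + 2·3 + 2

step 0: 8 = 2^(2 + 1); sub 3 for 2: 3^(3 + 1); = 81; G_1 = 81−1 = 80
step 1: 80 = 2·3^3 + 2·3^2 + 2·3 + 2; sub 4 for 3: 2·4^4 + 2·4^2 + 2·4 + 2; = 554; G_2 = 554−1 = 553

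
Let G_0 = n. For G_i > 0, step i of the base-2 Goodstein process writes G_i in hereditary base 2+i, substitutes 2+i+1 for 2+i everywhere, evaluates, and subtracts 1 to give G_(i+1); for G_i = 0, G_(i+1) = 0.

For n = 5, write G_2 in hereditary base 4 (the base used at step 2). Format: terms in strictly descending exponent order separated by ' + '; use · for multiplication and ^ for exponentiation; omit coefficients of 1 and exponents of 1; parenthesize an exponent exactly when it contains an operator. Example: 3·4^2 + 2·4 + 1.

[0] 5 ≡ 2^2 + 1 (base 2). Lift 3: 28. −1: 27.
[1] 27 ≡ 3^3 (base 3). Lift 4: 256. −1: 255.

3·4^3 + 3·4^2 + 3·4 + 3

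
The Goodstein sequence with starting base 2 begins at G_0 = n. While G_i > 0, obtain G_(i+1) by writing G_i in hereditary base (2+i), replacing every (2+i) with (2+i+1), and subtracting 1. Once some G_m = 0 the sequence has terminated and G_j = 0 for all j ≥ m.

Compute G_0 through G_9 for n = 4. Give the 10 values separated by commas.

4, 26, 41, 60, 83, 109, 139, 173, 211, 253

G_0=4  [base 2] 2^2  →[2↦3]→  3^3 = 27  −1 ⇒ G_1=26
G_1=26  [base 3] 2·3^2 + 2·3 + 2  →[3↦4]→  2·4^2 + 2·4 + 2 = 42  −1 ⇒ G_2=41
G_2=41  [base 4] 2·4^2 + 2·4 + 1  →[4↦5]→  2·5^2 + 2·5 + 1 = 61  −1 ⇒ G_3=60
G_3=60  [base 5] 2·5^2 + 2·5  →[5↦6]→  2·6^2 + 2·6 = 84  −1 ⇒ G_4=83
G_4=83  [base 6] 2·6^2 + 6 + 5  →[6↦7]→  2·7^2 + 7 + 5 = 110  −1 ⇒ G_5=109
G_5=109  [base 7] 2·7^2 + 7 + 4  →[7↦8]→  2·8^2 + 8 + 4 = 140  −1 ⇒ G_6=139
G_6=139  [base 8] 2·8^2 + 8 + 3  →[8↦9]→  2·9^2 + 9 + 3 = 174  −1 ⇒ G_7=173
G_7=173  [base 9] 2·9^2 + 9 + 2  →[9↦10]→  2·10^2 + 10 + 2 = 212  −1 ⇒ G_8=211
G_8=211  [base 10] 2·10^2 + 10 + 1  →[10↦11]→  2·11^2 + 11 + 1 = 254  −1 ⇒ G_9=253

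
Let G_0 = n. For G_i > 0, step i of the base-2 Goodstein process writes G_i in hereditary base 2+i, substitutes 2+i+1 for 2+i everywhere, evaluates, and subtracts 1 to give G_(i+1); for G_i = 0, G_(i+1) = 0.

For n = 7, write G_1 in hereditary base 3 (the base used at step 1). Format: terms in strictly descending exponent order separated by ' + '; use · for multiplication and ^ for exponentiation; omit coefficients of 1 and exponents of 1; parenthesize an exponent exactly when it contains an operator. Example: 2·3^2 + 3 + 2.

3^3 + 3

7 —HB2→ 2^2 + 2 + 1 —bump→ 3^3 + 3 + 1 = 31 —(−1)→ 30
30 —HB3→ 3^3 + 3 —bump→ 4^4 + 4 = 260 —(−1)→ 259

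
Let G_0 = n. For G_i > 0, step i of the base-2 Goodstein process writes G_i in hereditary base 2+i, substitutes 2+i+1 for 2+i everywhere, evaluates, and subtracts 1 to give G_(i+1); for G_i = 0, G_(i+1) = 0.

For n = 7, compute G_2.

259

7 —HB2→ 2^2 + 2 + 1 —bump→ 3^3 + 3 + 1 = 31 —(−1)→ 30
30 —HB3→ 3^3 + 3 —bump→ 4^4 + 4 = 260 —(−1)→ 259
259 —HB4→ 4^4 + 3 —bump→ 5^5 + 3 = 3128 —(−1)→ 3127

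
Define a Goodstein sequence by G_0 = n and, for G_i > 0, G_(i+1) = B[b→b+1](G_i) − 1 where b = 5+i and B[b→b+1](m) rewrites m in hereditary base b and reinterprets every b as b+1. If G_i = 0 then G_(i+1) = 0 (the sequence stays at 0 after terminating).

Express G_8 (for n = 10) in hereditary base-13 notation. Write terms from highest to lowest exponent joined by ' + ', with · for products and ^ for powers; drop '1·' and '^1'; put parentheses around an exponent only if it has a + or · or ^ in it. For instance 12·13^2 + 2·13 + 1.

i=0: 10 = 2·5 (b=5); 5→6: 2·6 = 12; 12−1 = 11
i=1: 11 = 6 + 5 (b=6); 6→7: 7 + 5 = 12; 12−1 = 11
i=2: 11 = 7 + 4 (b=7); 7→8: 8 + 4 = 12; 12−1 = 11
i=3: 11 = 8 + 3 (b=8); 8→9: 9 + 3 = 12; 12−1 = 11
i=4: 11 = 9 + 2 (b=9); 9→10: 10 + 2 = 12; 12−1 = 11
i=5: 11 = 10 + 1 (b=10); 10→11: 11 + 1 = 12; 12−1 = 11
i=6: 11 = 11 (b=11); 11→12: 12 = 12; 12−1 = 11
i=7: 11 = 11 (b=12); 12→13: 11 = 11; 11−1 = 10
i=8: 10 = 10 (b=13); 13→14: 10 = 10; 10−1 = 9

10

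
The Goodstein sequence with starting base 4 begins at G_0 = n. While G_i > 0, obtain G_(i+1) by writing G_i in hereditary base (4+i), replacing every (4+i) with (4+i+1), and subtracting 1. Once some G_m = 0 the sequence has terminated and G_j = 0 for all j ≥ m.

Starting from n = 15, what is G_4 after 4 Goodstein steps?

23

step 0: 15 = 3·4 + 3; sub 5 for 4: 3·5 + 3; = 18; G_1 = 18−1 = 17
step 1: 17 = 3·5 + 2; sub 6 for 5: 3·6 + 2; = 20; G_2 = 20−1 = 19
step 2: 19 = 3·6 + 1; sub 7 for 6: 3·7 + 1; = 22; G_3 = 22−1 = 21
step 3: 21 = 3·7; sub 8 for 7: 3·8; = 24; G_4 = 24−1 = 23
step 4: 23 = 2·8 + 7; sub 9 for 8: 2·9 + 7; = 25; G_5 = 25−1 = 24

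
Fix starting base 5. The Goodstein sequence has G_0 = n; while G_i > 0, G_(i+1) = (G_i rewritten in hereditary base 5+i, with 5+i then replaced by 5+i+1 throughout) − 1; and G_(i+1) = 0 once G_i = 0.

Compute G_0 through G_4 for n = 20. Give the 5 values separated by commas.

20, 23, 25, 27, 29

G_0 = 20. HB_5(20) = 4·5. Bump = 24. G_1 = 23.
G_1 = 23. HB_6(23) = 3·6 + 5. Bump = 26. G_2 = 25.
G_2 = 25. HB_7(25) = 3·7 + 4. Bump = 28. G_3 = 27.
G_3 = 27. HB_8(27) = 3·8 + 3. Bump = 30. G_4 = 29.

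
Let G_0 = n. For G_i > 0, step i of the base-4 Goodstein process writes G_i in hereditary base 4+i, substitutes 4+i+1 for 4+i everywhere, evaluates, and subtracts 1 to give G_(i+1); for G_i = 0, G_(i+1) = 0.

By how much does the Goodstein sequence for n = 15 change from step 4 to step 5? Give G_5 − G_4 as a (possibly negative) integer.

step 0: 15 = 3·4 + 3; sub 5 for 4: 3·5 + 3; = 18; G_1 = 18−1 = 17
step 1: 17 = 3·5 + 2; sub 6 for 5: 3·6 + 2; = 20; G_2 = 20−1 = 19
step 2: 19 = 3·6 + 1; sub 7 for 6: 3·7 + 1; = 22; G_3 = 22−1 = 21
step 3: 21 = 3·7; sub 8 for 7: 3·8; = 24; G_4 = 24−1 = 23
step 4: 23 = 2·8 + 7; sub 9 for 8: 2·9 + 7; = 25; G_5 = 25−1 = 24

1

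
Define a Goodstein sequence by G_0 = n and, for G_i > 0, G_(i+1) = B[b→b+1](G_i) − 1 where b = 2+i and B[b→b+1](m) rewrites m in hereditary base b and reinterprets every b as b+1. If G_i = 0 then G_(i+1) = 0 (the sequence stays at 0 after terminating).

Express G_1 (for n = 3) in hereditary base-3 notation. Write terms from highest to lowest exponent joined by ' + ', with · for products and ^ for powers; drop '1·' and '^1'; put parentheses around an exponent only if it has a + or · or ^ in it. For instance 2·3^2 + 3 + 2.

3

[0] 3 ≡ 2 + 1 (base 2). Lift 3: 4. −1: 3.
[1] 3 ≡ 3 (base 3). Lift 4: 4. −1: 3.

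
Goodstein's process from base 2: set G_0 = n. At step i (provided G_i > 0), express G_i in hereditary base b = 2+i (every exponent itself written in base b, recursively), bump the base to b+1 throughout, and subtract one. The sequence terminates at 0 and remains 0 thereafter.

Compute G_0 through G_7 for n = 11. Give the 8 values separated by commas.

G_0=11  [base 2] 2^(2 + 1) + 2 + 1  →[2↦3]→  3^(3 + 1) + 3 + 1 = 85  −1 ⇒ G_1=84
G_1=84  [base 3] 3^(3 + 1) + 3  →[3↦4]→  4^(4 + 1) + 4 = 1028  −1 ⇒ G_2=1027
G_2=1027  [base 4] 4^(4 + 1) + 3  →[4↦5]→  5^(5 + 1) + 3 = 15628  −1 ⇒ G_3=15627
G_3=15627  [base 5] 5^(5 + 1) + 2  →[5↦6]→  6^(6 + 1) + 2 = 279938  −1 ⇒ G_4=279937
G_4=279937  [base 6] 6^(6 + 1) + 1  →[6↦7]→  7^(7 + 1) + 1 = 5764802  −1 ⇒ G_5=5764801
G_5=5764801  [base 7] 7^(7 + 1)  →[7↦8]→  8^(8 + 1) = 134217728  −1 ⇒ G_6=134217727
G_6=134217727  [base 8] 7·8^8 + 7·8^7 + 7·8^6 + 7·8^5 + 7·8^4 + 7·8^3 + 7·8^2 + 7·8 + 7  →[8↦9]→  7·9^9 + 7·9^7 + 7·9^6 + 7·9^5 + 7·9^4 + 7·9^3 + 7·9^2 + 7·9 + 7 = 2749609303  −1 ⇒ G_7=2749609302

11, 84, 1027, 15627, 279937, 5764801, 134217727, 2749609302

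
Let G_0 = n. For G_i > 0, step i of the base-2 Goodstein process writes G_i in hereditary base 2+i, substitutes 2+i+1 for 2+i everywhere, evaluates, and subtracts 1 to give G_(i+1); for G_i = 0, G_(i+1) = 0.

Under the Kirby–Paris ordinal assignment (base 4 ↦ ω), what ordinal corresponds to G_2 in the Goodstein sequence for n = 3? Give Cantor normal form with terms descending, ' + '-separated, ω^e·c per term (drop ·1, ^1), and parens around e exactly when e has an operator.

base 2: 3 = 2 + 1; at 3: 3 + 1 = 4; next = 3
base 3: 3 = 3; at 4: 4 = 4; next = 3
base 4: 3 = 3; at 5: 3 = 3; next = 2

3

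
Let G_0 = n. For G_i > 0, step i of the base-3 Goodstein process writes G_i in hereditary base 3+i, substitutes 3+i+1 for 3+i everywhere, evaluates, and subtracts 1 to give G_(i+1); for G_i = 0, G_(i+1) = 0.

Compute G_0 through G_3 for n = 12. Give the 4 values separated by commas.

G_0 = 12. HB_3(12) = 3^2 + 3. Bump = 20. G_1 = 19.
G_1 = 19. HB_4(19) = 4^2 + 3. Bump = 28. G_2 = 27.
G_2 = 27. HB_5(27) = 5^2 + 2. Bump = 38. G_3 = 37.

12, 19, 27, 37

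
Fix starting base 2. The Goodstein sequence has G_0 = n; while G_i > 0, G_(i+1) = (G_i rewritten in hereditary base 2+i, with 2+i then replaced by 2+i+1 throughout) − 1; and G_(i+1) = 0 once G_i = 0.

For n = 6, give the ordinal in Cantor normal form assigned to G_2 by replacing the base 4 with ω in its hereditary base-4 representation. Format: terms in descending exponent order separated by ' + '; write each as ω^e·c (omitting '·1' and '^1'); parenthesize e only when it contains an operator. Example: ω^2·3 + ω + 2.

ω^ω + 1

step 0: 6 = 2^2 + 2; sub 3 for 2: 3^3 + 3; = 30; G_1 = 30−1 = 29
step 1: 29 = 3^3 + 2; sub 4 for 3: 4^4 + 2; = 258; G_2 = 258−1 = 257
step 2: 257 = 4^4 + 1; sub 5 for 4: 5^5 + 1; = 3126; G_3 = 3126−1 = 3125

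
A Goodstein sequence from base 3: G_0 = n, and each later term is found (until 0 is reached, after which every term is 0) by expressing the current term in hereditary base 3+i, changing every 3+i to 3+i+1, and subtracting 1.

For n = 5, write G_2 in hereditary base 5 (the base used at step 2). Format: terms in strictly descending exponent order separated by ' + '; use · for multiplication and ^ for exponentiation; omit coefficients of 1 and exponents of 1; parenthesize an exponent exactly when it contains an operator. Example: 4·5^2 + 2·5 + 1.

G_0=5  [base 3] 3 + 2  →[3↦4]→  4 + 2 = 6  −1 ⇒ G_1=5
G_1=5  [base 4] 4 + 1  →[4↦5]→  5 + 1 = 6  −1 ⇒ G_2=5
G_2=5  [base 5] 5  →[5↦6]→  6 = 6  −1 ⇒ G_3=5

5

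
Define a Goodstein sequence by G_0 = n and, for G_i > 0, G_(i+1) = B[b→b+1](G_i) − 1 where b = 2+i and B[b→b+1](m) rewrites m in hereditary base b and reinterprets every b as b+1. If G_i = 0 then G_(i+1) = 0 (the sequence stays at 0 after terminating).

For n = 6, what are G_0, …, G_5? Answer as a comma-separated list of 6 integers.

base 2: 6 = 2^2 + 2; at 3: 3^3 + 3 = 30; next = 29
base 3: 29 = 3^3 + 2; at 4: 4^4 + 2 = 258; next = 257
base 4: 257 = 4^4 + 1; at 5: 5^5 + 1 = 3126; next = 3125
base 5: 3125 = 5^5; at 6: 6^6 = 46656; next = 46655
base 6: 46655 = 5·6^5 + 5·6^4 + 5·6^3 + 5·6^2 + 5·6 + 5; at 7: 5·7^5 + 5·7^4 + 5·7^3 + 5·7^2 + 5·7 + 5 = 98040; next = 98039

6, 29, 257, 3125, 46655, 98039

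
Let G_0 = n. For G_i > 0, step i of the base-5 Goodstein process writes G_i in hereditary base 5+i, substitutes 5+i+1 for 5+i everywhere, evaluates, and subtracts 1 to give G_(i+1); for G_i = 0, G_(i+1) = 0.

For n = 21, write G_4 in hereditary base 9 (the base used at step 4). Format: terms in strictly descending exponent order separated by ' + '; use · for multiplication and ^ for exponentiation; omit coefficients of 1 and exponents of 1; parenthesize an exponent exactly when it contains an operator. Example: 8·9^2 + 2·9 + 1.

3·9 + 4

(0) 21|_5 = 4·5 + 1 ↦ 4·6 + 1|_6 = 25 ⇒ 24
(1) 24|_6 = 4·6 ↦ 4·7|_7 = 28 ⇒ 27
(2) 27|_7 = 3·7 + 6 ↦ 3·8 + 6|_8 = 30 ⇒ 29
(3) 29|_8 = 3·8 + 5 ↦ 3·9 + 5|_9 = 32 ⇒ 31
(4) 31|_9 = 3·9 + 4 ↦ 3·10 + 4|_10 = 34 ⇒ 33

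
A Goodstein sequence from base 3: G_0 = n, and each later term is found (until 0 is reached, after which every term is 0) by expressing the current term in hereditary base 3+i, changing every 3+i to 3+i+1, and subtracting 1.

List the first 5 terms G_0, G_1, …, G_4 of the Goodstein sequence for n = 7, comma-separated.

[0] 7 ≡ 2·3 + 1 (base 3). Lift 4: 9. −1: 8.
[1] 8 ≡ 2·4 (base 4). Lift 5: 10. −1: 9.
[2] 9 ≡ 5 + 4 (base 5). Lift 6: 10. −1: 9.
[3] 9 ≡ 6 + 3 (base 6). Lift 7: 10. −1: 9.

7, 8, 9, 9, 9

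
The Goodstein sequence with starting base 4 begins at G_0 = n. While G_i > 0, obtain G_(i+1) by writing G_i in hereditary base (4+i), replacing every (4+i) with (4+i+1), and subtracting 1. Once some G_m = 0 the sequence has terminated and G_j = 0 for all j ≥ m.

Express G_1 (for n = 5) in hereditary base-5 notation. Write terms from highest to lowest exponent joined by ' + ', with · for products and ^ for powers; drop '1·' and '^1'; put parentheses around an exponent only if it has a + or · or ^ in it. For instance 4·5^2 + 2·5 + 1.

5

G_0=5  [base 4] 4 + 1  →[4↦5]→  5 + 1 = 6  −1 ⇒ G_1=5
G_1=5  [base 5] 5  →[5↦6]→  6 = 6  −1 ⇒ G_2=5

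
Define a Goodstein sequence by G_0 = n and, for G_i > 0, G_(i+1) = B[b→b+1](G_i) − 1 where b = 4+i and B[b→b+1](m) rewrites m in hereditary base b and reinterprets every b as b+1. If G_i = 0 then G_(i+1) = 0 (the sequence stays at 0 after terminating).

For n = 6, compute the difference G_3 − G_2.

step 0: 6 = 4 + 2; sub 5 for 4: 5 + 2; = 7; G_1 = 7−1 = 6
step 1: 6 = 5 + 1; sub 6 for 5: 6 + 1; = 7; G_2 = 7−1 = 6
step 2: 6 = 6; sub 7 for 6: 7; = 7; G_3 = 7−1 = 6

0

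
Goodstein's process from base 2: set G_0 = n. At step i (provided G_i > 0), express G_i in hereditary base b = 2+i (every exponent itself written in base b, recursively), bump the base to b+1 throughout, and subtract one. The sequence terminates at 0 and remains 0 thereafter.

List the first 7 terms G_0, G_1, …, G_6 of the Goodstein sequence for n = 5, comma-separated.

5, 27, 255, 467, 775, 1197, 1751

step 0: 5 = 2^2 + 1; sub 3 for 2: 3^3 + 1; = 28; G_1 = 28−1 = 27
step 1: 27 = 3^3; sub 4 for 3: 4^4; = 256; G_2 = 256−1 = 255
step 2: 255 = 3·4^3 + 3·4^2 + 3·4 + 3; sub 5 for 4: 3·5^3 + 3·5^2 + 3·5 + 3; = 468; G_3 = 468−1 = 467
step 3: 467 = 3·5^3 + 3·5^2 + 3·5 + 2; sub 6 for 5: 3·6^3 + 3·6^2 + 3·6 + 2; = 776; G_4 = 776−1 = 775
step 4: 775 = 3·6^3 + 3·6^2 + 3·6 + 1; sub 7 for 6: 3·7^3 + 3·7^2 + 3·7 + 1; = 1198; G_5 = 1198−1 = 1197
step 5: 1197 = 3·7^3 + 3·7^2 + 3·7; sub 8 for 7: 3·8^3 + 3·8^2 + 3·8; = 1752; G_6 = 1752−1 = 1751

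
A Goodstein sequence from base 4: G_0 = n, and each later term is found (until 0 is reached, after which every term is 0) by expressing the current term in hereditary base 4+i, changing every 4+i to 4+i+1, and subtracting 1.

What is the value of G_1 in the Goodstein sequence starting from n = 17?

G_0 = 17. HB_4(17) = 4^2 + 1. Bump = 26. G_1 = 25.
G_1 = 25. HB_5(25) = 5^2. Bump = 36. G_2 = 35.

25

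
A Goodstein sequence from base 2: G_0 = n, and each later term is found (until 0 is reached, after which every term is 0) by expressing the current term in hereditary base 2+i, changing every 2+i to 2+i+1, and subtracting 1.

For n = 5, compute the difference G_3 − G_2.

i=0: 5 = 2^2 + 1 (b=2); 2→3: 3^3 + 1 = 28; 28−1 = 27
i=1: 27 = 3^3 (b=3); 3→4: 4^4 = 256; 256−1 = 255
i=2: 255 = 3·4^3 + 3·4^2 + 3·4 + 3 (b=4); 4→5: 3·5^3 + 3·5^2 + 3·5 + 3 = 468; 468−1 = 467

212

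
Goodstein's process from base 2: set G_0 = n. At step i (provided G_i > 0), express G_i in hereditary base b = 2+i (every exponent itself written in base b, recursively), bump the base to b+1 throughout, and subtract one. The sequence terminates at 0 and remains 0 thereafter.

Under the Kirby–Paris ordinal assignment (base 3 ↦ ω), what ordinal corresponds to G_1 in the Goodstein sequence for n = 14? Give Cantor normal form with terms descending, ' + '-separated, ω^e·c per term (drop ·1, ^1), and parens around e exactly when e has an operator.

i=0: 14 = 2^(2 + 1) + 2^2 + 2 (b=2); 2→3: 3^(3 + 1) + 3^3 + 3 = 111; 111−1 = 110
i=1: 110 = 3^(3 + 1) + 3^3 + 2 (b=3); 3→4: 4^(4 + 1) + 4^4 + 2 = 1282; 1282−1 = 1281

ω^(ω + 1) + ω^ω + 2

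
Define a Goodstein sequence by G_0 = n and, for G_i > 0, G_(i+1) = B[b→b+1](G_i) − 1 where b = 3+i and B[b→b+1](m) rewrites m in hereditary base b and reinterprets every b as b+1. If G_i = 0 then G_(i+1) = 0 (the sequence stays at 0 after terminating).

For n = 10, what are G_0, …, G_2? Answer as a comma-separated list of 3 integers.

step 0: 10 = 3^2 + 1; sub 4 for 3: 4^2 + 1; = 17; G_1 = 17−1 = 16
step 1: 16 = 4^2; sub 5 for 4: 5^2; = 25; G_2 = 25−1 = 24

10, 16, 24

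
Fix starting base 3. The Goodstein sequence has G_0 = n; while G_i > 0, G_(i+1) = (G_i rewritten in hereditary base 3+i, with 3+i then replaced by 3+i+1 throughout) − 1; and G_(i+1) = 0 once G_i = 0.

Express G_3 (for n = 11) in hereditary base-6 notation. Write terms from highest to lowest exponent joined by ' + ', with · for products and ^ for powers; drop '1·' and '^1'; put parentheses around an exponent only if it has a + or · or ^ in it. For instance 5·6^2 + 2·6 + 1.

base 3: 11 = 3^2 + 2; at 4: 4^2 + 2 = 18; next = 17
base 4: 17 = 4^2 + 1; at 5: 5^2 + 1 = 26; next = 25
base 5: 25 = 5^2; at 6: 6^2 = 36; next = 35
base 6: 35 = 5·6 + 5; at 7: 5·7 + 5 = 40; next = 39

5·6 + 5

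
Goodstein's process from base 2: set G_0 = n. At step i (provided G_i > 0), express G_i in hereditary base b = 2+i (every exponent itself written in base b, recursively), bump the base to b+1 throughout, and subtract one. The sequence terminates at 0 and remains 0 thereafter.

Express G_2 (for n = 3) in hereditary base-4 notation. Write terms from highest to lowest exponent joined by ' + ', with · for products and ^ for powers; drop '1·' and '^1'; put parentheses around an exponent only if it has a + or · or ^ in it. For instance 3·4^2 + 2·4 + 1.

3

[0] 3 ≡ 2 + 1 (base 2). Lift 3: 4. −1: 3.
[1] 3 ≡ 3 (base 3). Lift 4: 4. −1: 3.
[2] 3 ≡ 3 (base 4). Lift 5: 3. −1: 2.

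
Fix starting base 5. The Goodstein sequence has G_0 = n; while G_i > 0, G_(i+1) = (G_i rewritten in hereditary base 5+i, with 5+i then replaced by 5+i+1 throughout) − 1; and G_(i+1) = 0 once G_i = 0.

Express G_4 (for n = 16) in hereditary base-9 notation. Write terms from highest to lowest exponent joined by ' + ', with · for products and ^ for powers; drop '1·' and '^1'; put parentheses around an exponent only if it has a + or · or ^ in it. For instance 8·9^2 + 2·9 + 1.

2·9 + 4

G_0=16  [base 5] 3·5 + 1  →[5↦6]→  3·6 + 1 = 19  −1 ⇒ G_1=18
G_1=18  [base 6] 3·6  →[6↦7]→  3·7 = 21  −1 ⇒ G_2=20
G_2=20  [base 7] 2·7 + 6  →[7↦8]→  2·8 + 6 = 22  −1 ⇒ G_3=21
G_3=21  [base 8] 2·8 + 5  →[8↦9]→  2·9 + 5 = 23  −1 ⇒ G_4=22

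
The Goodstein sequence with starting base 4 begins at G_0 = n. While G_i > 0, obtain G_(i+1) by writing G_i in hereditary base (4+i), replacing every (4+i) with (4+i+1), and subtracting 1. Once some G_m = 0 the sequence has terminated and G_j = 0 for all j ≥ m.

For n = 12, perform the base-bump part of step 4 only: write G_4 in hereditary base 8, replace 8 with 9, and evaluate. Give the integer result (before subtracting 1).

19

step 0: 12 = 3·4; sub 5 for 4: 3·5; = 15; G_1 = 15−1 = 14
step 1: 14 = 2·5 + 4; sub 6 for 5: 2·6 + 4; = 16; G_2 = 16−1 = 15
step 2: 15 = 2·6 + 3; sub 7 for 6: 2·7 + 3; = 17; G_3 = 17−1 = 16
step 3: 16 = 2·7 + 2; sub 8 for 7: 2·8 + 2; = 18; G_4 = 18−1 = 17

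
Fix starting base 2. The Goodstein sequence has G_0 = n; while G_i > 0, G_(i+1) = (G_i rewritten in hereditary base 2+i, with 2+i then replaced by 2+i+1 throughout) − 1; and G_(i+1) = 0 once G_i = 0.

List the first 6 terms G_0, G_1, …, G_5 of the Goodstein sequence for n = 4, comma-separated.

base 2: 4 = 2^2; at 3: 3^3 = 27; next = 26
base 3: 26 = 2·3^2 + 2·3 + 2; at 4: 2·4^2 + 2·4 + 2 = 42; next = 41
base 4: 41 = 2·4^2 + 2·4 + 1; at 5: 2·5^2 + 2·5 + 1 = 61; next = 60
base 5: 60 = 2·5^2 + 2·5; at 6: 2·6^2 + 2·6 = 84; next = 83
base 6: 83 = 2·6^2 + 6 + 5; at 7: 2·7^2 + 7 + 5 = 110; next = 109

4, 26, 41, 60, 83, 109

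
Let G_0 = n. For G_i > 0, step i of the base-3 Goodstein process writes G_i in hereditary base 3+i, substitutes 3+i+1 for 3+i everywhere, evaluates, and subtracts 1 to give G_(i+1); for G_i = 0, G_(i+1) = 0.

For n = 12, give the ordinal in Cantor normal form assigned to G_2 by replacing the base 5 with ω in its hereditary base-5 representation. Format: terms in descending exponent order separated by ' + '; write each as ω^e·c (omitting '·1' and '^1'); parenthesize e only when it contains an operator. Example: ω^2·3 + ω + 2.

ω^2 + 2

12 —HB3→ 3^2 + 3 —bump→ 4^2 + 4 = 20 —(−1)→ 19
19 —HB4→ 4^2 + 3 —bump→ 5^2 + 3 = 28 —(−1)→ 27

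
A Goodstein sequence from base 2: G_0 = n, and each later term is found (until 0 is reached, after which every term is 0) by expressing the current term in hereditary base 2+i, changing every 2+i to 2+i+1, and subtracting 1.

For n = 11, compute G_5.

11 —HB2→ 2^(2 + 1) + 2 + 1 —bump→ 3^(3 + 1) + 3 + 1 = 85 —(−1)→ 84
84 —HB3→ 3^(3 + 1) + 3 —bump→ 4^(4 + 1) + 4 = 1028 —(−1)→ 1027
1027 —HB4→ 4^(4 + 1) + 3 —bump→ 5^(5 + 1) + 3 = 15628 —(−1)→ 15627
15627 —HB5→ 5^(5 + 1) + 2 —bump→ 6^(6 + 1) + 2 = 279938 —(−1)→ 279937
279937 —HB6→ 6^(6 + 1) + 1 —bump→ 7^(7 + 1) + 1 = 5764802 —(−1)→ 5764801
5764801 —HB7→ 7^(7 + 1) —bump→ 8^(8 + 1) = 134217728 —(−1)→ 134217727

5764801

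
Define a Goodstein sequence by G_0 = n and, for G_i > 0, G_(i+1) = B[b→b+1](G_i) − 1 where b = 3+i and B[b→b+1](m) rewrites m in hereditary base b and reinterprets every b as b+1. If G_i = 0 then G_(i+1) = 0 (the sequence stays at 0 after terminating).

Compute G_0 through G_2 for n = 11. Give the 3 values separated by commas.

11 —HB3→ 3^2 + 2 —bump→ 4^2 + 2 = 18 —(−1)→ 17
17 —HB4→ 4^2 + 1 —bump→ 5^2 + 1 = 26 —(−1)→ 25

11, 17, 25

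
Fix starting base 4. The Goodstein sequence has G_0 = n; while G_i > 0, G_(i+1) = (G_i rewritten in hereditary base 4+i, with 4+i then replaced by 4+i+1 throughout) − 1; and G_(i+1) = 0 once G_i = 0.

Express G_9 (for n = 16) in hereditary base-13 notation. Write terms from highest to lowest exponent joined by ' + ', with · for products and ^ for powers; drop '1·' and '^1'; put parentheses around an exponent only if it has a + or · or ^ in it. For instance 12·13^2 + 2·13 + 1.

3·13 + 6

G_0 = 16. HB_4(16) = 4^2. Bump = 25. G_1 = 24.
G_1 = 24. HB_5(24) = 4·5 + 4. Bump = 28. G_2 = 27.
G_2 = 27. HB_6(27) = 4·6 + 3. Bump = 31. G_3 = 30.
G_3 = 30. HB_7(30) = 4·7 + 2. Bump = 34. G_4 = 33.
G_4 = 33. HB_8(33) = 4·8 + 1. Bump = 37. G_5 = 36.
G_5 = 36. HB_9(36) = 4·9. Bump = 40. G_6 = 39.
G_6 = 39. HB_10(39) = 3·10 + 9. Bump = 42. G_7 = 41.
G_7 = 41. HB_11(41) = 3·11 + 8. Bump = 44. G_8 = 43.
G_8 = 43. HB_12(43) = 3·12 + 7. Bump = 46. G_9 = 45.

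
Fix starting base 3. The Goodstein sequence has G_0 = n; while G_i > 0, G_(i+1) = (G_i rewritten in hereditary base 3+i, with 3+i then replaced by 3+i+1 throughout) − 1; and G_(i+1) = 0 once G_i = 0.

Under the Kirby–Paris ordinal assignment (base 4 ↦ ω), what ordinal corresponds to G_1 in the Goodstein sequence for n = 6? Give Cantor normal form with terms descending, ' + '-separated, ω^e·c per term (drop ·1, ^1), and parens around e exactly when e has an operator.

ω + 3

step 0: 6 = 2·3; sub 4 for 3: 2·4; = 8; G_1 = 8−1 = 7
step 1: 7 = 4 + 3; sub 5 for 4: 5 + 3; = 8; G_2 = 8−1 = 7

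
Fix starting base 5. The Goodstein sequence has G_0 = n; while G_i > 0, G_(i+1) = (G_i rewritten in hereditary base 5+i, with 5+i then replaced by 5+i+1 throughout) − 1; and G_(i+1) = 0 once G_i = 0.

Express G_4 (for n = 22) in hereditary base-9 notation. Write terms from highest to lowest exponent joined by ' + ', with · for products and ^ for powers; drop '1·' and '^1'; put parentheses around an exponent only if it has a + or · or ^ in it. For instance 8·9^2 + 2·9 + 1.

3·9 + 6

i=0: 22 = 4·5 + 2 (b=5); 5→6: 4·6 + 2 = 26; 26−1 = 25
i=1: 25 = 4·6 + 1 (b=6); 6→7: 4·7 + 1 = 29; 29−1 = 28
i=2: 28 = 4·7 (b=7); 7→8: 4·8 = 32; 32−1 = 31
i=3: 31 = 3·8 + 7 (b=8); 8→9: 3·9 + 7 = 34; 34−1 = 33
i=4: 33 = 3·9 + 6 (b=9); 9→10: 3·10 + 6 = 36; 36−1 = 35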